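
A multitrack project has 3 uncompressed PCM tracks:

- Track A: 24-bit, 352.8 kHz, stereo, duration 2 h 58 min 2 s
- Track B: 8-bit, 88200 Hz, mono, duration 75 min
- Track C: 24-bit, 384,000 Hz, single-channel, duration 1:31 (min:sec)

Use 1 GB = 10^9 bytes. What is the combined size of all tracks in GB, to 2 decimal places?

Track A: 2 h 58 min 2 s = 10,682 s; 352,800 × 10,682 × 3 × 2 = 22,611,657,600 bytes.
Track B: 75 min = 4,500 s; 88,200 × 4,500 × 1 × 1 = 396,900,000 bytes.
Track C: 1:31 (min:sec) = 91 s; 384,000 × 91 × 3 × 1 = 104,832,000 bytes.
Total = 23,113,389,600 bytes = 23.11 GB.

23.11 GB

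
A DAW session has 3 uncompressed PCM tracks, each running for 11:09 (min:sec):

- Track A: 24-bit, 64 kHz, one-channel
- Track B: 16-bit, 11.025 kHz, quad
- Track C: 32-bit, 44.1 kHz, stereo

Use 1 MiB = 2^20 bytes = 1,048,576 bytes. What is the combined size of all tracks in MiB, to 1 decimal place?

11:09 (min:sec) = 669 s.
Track A: 64,000 × 669 × 3 × 1 = 128,448,000 bytes.
Track B: 11,025 × 669 × 2 × 4 = 59,005,800 bytes.
Track C: 44,100 × 669 × 4 × 2 = 236,023,200 bytes.
Total = 423,477,000 bytes = 403.9 MiB.

403.9 MiB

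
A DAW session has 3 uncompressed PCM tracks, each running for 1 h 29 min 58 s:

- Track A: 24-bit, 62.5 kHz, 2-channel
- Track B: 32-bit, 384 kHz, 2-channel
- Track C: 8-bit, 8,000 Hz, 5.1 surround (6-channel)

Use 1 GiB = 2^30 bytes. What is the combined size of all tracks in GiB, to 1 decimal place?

1 h 29 min 58 s = 5,398 s.
Track A: 62,500 × 5,398 × 3 × 2 = 2,024,250,000 bytes.
Track B: 384,000 × 5,398 × 4 × 2 = 16,582,656,000 bytes.
Track C: 8,000 × 5,398 × 1 × 6 = 259,104,000 bytes.
Total = 18,866,010,000 bytes = 17.6 GiB.

17.6 GiB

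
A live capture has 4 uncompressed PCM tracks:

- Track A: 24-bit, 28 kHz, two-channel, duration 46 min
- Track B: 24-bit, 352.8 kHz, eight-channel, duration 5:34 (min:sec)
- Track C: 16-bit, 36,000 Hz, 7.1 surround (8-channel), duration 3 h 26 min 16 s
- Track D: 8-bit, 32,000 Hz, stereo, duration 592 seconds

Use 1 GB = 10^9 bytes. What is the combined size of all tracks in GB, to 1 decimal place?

Track A: 46 min = 2,760 s; 28,000 × 2,760 × 3 × 2 = 463,680,000 bytes.
Track B: 5:34 (min:sec) = 334 s; 352,800 × 334 × 3 × 8 = 2,828,044,800 bytes.
Track C: 3 h 26 min 16 s = 12,376 s; 36,000 × 12,376 × 2 × 8 = 7,128,576,000 bytes.
Track D: 32,000 × 592 × 1 × 2 = 37,888,000 bytes.
Total = 10,458,188,800 bytes = 10.5 GB.

10.5 GB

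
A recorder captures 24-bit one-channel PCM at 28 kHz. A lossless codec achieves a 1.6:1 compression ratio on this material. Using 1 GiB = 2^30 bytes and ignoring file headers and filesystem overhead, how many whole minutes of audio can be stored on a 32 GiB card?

Uncompressed byte rate = 28,000 × 3 × 1 = 84,000 bytes/s.
After 1.6:1 compression, effective rate ≈ 52500 bytes/s.
Capacity = 32 × 1,073,741,824 = 34,359,738,368 bytes.
34,359,738,368 / effective rate ≈ 654471.21 s → 10,907 minutes.

10,907 minutes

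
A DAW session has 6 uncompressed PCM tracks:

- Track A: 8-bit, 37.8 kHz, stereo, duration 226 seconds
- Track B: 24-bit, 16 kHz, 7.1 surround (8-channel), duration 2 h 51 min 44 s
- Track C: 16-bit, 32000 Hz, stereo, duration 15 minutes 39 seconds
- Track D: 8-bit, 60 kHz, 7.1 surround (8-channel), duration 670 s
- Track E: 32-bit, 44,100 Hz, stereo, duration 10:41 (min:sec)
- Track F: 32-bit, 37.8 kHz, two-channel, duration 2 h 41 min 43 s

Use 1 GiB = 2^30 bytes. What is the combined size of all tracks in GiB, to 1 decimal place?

Track A: 37,800 × 226 × 1 × 2 = 17,085,600 bytes.
Track B: 2 h 51 min 44 s = 10,304 s; 16,000 × 10,304 × 3 × 8 = 3,956,736,000 bytes.
Track C: 15 minutes 39 seconds = 939 s; 32,000 × 939 × 2 × 2 = 120,192,000 bytes.
Track D: 60,000 × 670 × 1 × 8 = 321,600,000 bytes.
Track E: 10:41 (min:sec) = 641 s; 44,100 × 641 × 4 × 2 = 226,144,800 bytes.
Track F: 2 h 41 min 43 s = 9,703 s; 37,800 × 9,703 × 4 × 2 = 2,934,187,200 bytes.
Total = 7,575,945,600 bytes = 7.1 GiB.

7.1 GiB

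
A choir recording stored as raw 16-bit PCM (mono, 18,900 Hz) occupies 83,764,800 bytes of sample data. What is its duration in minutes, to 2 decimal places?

Byte rate = 18,900 × 2 × 1 = 37,800 bytes/s.
Duration = 83,764,800 / 37,800 = 2,216 s.
2,216 s / 60 = 36.93 minutes.

36.93 minutes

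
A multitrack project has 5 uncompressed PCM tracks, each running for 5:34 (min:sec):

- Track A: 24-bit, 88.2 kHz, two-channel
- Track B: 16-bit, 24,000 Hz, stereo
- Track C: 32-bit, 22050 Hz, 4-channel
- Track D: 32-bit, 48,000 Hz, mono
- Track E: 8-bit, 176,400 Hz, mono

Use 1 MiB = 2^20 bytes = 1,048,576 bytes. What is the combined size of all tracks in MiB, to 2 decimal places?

428.87 MiB

5:34 (min:sec) = 334 s.
Track A: 88,200 × 334 × 3 × 2 = 176,752,800 bytes.
Track B: 24,000 × 334 × 2 × 2 = 32,064,000 bytes.
Track C: 22,050 × 334 × 4 × 4 = 117,835,200 bytes.
Track D: 48,000 × 334 × 4 × 1 = 64,128,000 bytes.
Track E: 176,400 × 334 × 1 × 1 = 58,917,600 bytes.
Total = 449,697,600 bytes = 428.87 MiB.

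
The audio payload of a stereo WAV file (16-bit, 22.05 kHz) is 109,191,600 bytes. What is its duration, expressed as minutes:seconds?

Byte rate = 22,050 × 2 × 2 = 88,200 bytes/s.
Duration = 109,191,600 / 88,200 = 1,238 s.
1,238 s = 20:38.

20:38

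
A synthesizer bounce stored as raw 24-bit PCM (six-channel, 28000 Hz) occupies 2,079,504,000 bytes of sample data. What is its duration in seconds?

Byte rate = 28,000 × 3 × 6 = 504,000 bytes/s.
Duration = 2,079,504,000 / 504,000 = 4,126 s.

4,126 seconds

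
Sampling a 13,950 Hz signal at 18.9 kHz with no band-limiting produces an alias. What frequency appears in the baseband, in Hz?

4,950 Hz

Nyquist = 18,900/2 = 9,450 Hz; 13,950 Hz exceeds it.
Alias = |13,950 − 1×18,900| = |13,950 − 18,900| = 4,950 Hz.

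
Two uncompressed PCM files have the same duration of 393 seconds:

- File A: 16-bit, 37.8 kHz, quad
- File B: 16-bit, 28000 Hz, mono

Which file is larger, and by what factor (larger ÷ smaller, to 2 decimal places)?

File A: 37,800 × 2 × 4 = 302,400 bytes/s.
File B: 28,000 × 2 × 1 = 56,000 bytes/s.
File A is larger; ratio = 118,843,200 / 22,008,000 = 5.40.

File A, by a factor of 5.40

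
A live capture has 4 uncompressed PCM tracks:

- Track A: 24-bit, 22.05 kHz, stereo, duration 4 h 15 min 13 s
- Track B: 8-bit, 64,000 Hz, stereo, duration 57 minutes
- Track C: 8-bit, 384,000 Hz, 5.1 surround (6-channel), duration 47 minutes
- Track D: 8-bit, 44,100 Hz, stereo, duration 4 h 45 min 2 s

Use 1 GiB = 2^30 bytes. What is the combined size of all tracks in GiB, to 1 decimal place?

Track A: 4 h 15 min 13 s = 15,313 s; 22,050 × 15,313 × 3 × 2 = 2,025,909,900 bytes.
Track B: 57 minutes = 3,420 s; 64,000 × 3,420 × 1 × 2 = 437,760,000 bytes.
Track C: 47 minutes = 2,820 s; 384,000 × 2,820 × 1 × 6 = 6,497,280,000 bytes.
Track D: 4 h 45 min 2 s = 17,102 s; 44,100 × 17,102 × 1 × 2 = 1,508,396,400 bytes.
Total = 10,469,346,300 bytes = 9.8 GiB.

9.8 GiB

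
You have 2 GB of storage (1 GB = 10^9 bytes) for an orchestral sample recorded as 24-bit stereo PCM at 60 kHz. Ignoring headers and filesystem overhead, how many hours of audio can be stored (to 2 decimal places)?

1.54 hours

Uncompressed byte rate = 60,000 × 3 × 2 = 360,000 bytes/s.
Capacity = 2 × 1,000,000,000 = 2,000,000,000 bytes.
2,000,000,000 / 360,000 ≈ 5555.56 s → 1.54 hours.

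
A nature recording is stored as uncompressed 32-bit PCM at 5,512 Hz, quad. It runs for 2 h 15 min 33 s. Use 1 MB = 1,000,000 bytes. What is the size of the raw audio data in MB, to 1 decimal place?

Duration = 2 h 15 min 33 s = 8,133 s.
Bytes = 5,512 samples/s × 8,133 s × 4 bytes/sample × 4 ch = 717,265,536 bytes.
717,265,536 / 1,000,000 = 717.3 MB.

717.3 MB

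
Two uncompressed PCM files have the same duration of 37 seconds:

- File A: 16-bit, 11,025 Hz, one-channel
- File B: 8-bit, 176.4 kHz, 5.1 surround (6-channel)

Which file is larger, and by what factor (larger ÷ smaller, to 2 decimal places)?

File B, by a factor of 48.00

File A: 11,025 × 2 × 1 = 22,050 bytes/s.
File B: 176,400 × 1 × 6 = 1,058,400 bytes/s.
File B is larger; ratio = 39,160,800 / 815,850 = 48.00.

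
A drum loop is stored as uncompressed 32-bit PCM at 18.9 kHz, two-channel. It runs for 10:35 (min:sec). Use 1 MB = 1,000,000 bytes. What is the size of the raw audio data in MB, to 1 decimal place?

Duration = 10:35 (min:sec) = 635 s.
Bytes = 18,900 samples/s × 635 s × 4 bytes/sample × 2 ch = 96,012,000 bytes.
96,012,000 / 1,000,000 = 96.0 MB.

96.0 MB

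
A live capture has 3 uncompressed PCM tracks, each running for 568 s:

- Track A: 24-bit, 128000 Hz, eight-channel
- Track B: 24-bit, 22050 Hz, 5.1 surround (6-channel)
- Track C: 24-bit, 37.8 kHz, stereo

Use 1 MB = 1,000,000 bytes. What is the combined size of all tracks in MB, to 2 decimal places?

2099.16 MB

Track A: 128,000 × 568 × 3 × 8 = 1,744,896,000 bytes.
Track B: 22,050 × 568 × 3 × 6 = 225,439,200 bytes.
Track C: 37,800 × 568 × 3 × 2 = 128,822,400 bytes.
Total = 2,099,157,600 bytes = 2099.16 MB.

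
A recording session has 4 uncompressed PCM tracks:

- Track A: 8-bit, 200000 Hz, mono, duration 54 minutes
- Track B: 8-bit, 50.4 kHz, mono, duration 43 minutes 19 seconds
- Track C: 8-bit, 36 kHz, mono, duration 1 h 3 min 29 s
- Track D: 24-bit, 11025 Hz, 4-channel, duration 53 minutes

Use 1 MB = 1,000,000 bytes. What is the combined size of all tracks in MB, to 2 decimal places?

1336.83 MB

Track A: 54 minutes = 3,240 s; 200,000 × 3,240 × 1 × 1 = 648,000,000 bytes.
Track B: 43 minutes 19 seconds = 2,599 s; 50,400 × 2,599 × 1 × 1 = 130,989,600 bytes.
Track C: 1 h 3 min 29 s = 3,809 s; 36,000 × 3,809 × 1 × 1 = 137,124,000 bytes.
Track D: 53 minutes = 3,180 s; 11,025 × 3,180 × 3 × 4 = 420,714,000 bytes.
Total = 1,336,827,600 bytes = 1336.83 MB.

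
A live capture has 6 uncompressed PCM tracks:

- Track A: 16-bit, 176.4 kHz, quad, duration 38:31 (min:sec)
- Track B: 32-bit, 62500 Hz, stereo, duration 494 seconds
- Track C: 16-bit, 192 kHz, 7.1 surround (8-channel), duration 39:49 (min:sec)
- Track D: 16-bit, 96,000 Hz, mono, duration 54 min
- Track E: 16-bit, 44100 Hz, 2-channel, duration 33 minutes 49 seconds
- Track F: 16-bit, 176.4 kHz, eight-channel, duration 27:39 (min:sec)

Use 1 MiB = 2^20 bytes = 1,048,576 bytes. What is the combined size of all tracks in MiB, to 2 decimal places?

Track A: 38:31 (min:sec) = 2,311 s; 176,400 × 2,311 × 2 × 4 = 3,261,283,200 bytes.
Track B: 62,500 × 494 × 4 × 2 = 247,000,000 bytes.
Track C: 39:49 (min:sec) = 2,389 s; 192,000 × 2,389 × 2 × 8 = 7,339,008,000 bytes.
Track D: 54 min = 3,240 s; 96,000 × 3,240 × 2 × 1 = 622,080,000 bytes.
Track E: 33 minutes 49 seconds = 2,029 s; 44,100 × 2,029 × 2 × 2 = 357,915,600 bytes.
Track F: 27:39 (min:sec) = 1,659 s; 176,400 × 1,659 × 2 × 8 = 4,682,361,600 bytes.
Total = 16,509,648,400 bytes = 15744.83 MiB.

15744.83 MiB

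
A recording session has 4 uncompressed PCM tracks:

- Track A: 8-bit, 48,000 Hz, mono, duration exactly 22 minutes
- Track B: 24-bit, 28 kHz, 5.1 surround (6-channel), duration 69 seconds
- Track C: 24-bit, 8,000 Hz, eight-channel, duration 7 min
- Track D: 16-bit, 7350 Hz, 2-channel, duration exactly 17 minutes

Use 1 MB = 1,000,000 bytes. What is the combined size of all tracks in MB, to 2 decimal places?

Track A: exactly 22 minutes = 1,320 s; 48,000 × 1,320 × 1 × 1 = 63,360,000 bytes.
Track B: 28,000 × 69 × 3 × 6 = 34,776,000 bytes.
Track C: 7 min = 420 s; 8,000 × 420 × 3 × 8 = 80,640,000 bytes.
Track D: exactly 17 minutes = 1,020 s; 7,350 × 1,020 × 2 × 2 = 29,988,000 bytes.
Total = 208,764,000 bytes = 208.76 MB.

208.76 MB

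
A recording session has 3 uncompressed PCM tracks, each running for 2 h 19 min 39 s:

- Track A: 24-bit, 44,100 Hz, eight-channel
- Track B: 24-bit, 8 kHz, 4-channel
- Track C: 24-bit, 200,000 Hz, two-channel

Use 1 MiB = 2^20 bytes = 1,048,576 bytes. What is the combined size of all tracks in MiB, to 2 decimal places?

2 h 19 min 39 s = 8,379 s.
Track A: 44,100 × 8,379 × 3 × 8 = 8,868,333,600 bytes.
Track B: 8,000 × 8,379 × 3 × 4 = 804,384,000 bytes.
Track C: 200,000 × 8,379 × 3 × 2 = 10,054,800,000 bytes.
Total = 19,727,517,600 bytes = 18813.63 MiB.

18813.63 MiB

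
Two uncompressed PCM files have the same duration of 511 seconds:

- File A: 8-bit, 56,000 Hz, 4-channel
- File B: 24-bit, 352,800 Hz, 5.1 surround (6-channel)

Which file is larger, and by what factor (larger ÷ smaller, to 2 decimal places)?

File B, by a factor of 28.35

File A: 56,000 × 1 × 4 = 224,000 bytes/s.
File B: 352,800 × 3 × 6 = 6,350,400 bytes/s.
File B is larger; ratio = 3,245,054,400 / 114,464,000 = 28.35.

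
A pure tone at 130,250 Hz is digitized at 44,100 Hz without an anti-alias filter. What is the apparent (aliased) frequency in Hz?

Nyquist = 44,100/2 = 22,050 Hz; 130,250 Hz exceeds it.
Alias = |130,250 − 3×44,100| = |130,250 − 132,300| = 2,050 Hz.

2,050 Hz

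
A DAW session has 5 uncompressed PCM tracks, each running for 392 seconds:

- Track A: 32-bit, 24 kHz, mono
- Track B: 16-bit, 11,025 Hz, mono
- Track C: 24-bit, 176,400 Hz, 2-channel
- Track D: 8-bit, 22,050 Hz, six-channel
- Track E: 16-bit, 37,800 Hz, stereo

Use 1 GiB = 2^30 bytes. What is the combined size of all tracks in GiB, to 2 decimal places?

Track A: 24,000 × 392 × 4 × 1 = 37,632,000 bytes.
Track B: 11,025 × 392 × 2 × 1 = 8,643,600 bytes.
Track C: 176,400 × 392 × 3 × 2 = 414,892,800 bytes.
Track D: 22,050 × 392 × 1 × 6 = 51,861,600 bytes.
Track E: 37,800 × 392 × 2 × 2 = 59,270,400 bytes.
Total = 572,300,400 bytes = 0.53 GiB.

0.53 GiB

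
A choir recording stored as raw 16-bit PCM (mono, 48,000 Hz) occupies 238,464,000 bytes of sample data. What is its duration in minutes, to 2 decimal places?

41.40 minutes

Byte rate = 48,000 × 2 × 1 = 96,000 bytes/s.
Duration = 238,464,000 / 96,000 = 2,484 s.
2,484 s / 60 = 41.40 minutes.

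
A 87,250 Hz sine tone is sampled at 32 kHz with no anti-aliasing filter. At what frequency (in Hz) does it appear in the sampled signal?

Nyquist = 32,000/2 = 16,000 Hz; 87,250 Hz exceeds it.
Alias = |87,250 − 3×32,000| = |87,250 − 96,000| = 8,750 Hz.

8,750 Hz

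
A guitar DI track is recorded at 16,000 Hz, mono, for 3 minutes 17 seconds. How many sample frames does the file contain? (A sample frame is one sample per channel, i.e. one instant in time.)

3 minutes 17 seconds = 197 s.
16,000 samples/s × 197 s = 3,152,000 frames.

3,152,000 sample frames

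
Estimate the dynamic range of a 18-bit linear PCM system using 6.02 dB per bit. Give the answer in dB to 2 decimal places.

108.36 dB

18 × 6.02 = 108.36 dB.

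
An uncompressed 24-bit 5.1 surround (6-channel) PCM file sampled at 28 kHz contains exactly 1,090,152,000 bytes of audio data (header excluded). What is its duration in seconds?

Byte rate = 28,000 × 3 × 6 = 504,000 bytes/s.
Duration = 1,090,152,000 / 504,000 = 2,163 s.

2,163 seconds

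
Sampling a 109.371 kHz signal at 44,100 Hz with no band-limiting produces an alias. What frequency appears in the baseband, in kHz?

21.171 kHz

Nyquist = 44,100/2 = 22,050 Hz; 109,371 Hz exceeds it.
Alias = |109,371 − 2×44,100| = |109,371 − 88,200| = 21,171 Hz = 21.171 kHz.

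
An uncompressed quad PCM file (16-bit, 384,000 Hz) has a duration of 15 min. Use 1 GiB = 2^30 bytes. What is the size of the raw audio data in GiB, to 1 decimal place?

2.6 GiB

Duration = 15 min = 900 s.
Bytes = 384,000 samples/s × 900 s × 2 bytes/sample × 4 ch = 2,764,800,000 bytes.
2,764,800,000 / 1,073,741,824 = 2.6 GiB.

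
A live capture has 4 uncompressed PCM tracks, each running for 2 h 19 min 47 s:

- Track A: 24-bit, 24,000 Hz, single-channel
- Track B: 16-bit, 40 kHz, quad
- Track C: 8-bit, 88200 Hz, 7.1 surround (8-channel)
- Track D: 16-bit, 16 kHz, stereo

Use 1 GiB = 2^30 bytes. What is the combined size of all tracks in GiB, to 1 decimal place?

9.1 GiB

2 h 19 min 47 s = 8,387 s.
Track A: 24,000 × 8,387 × 3 × 1 = 603,864,000 bytes.
Track B: 40,000 × 8,387 × 2 × 4 = 2,683,840,000 bytes.
Track C: 88,200 × 8,387 × 1 × 8 = 5,917,867,200 bytes.
Track D: 16,000 × 8,387 × 2 × 2 = 536,768,000 bytes.
Total = 9,742,339,200 bytes = 9.1 GiB.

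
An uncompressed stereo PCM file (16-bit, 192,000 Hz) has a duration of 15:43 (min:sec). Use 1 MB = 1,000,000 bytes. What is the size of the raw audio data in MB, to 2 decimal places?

Duration = 15:43 (min:sec) = 943 s.
Bytes = 192,000 samples/s × 943 s × 2 bytes/sample × 2 ch = 724,224,000 bytes.
724,224,000 / 1,000,000 = 724.22 MB.

724.22 MB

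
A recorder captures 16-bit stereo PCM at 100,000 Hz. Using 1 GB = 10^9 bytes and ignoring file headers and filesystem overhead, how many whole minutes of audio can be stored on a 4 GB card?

166 minutes

Uncompressed byte rate = 100,000 × 2 × 2 = 400,000 bytes/s.
Capacity = 4 × 1,000,000,000 = 4,000,000,000 bytes.
4,000,000,000 / 400,000 ≈ 10000 s → 166 minutes.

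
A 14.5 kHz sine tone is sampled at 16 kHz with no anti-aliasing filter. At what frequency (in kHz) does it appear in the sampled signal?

Nyquist = 16,000/2 = 8,000 Hz; 14,500 Hz exceeds it.
Alias = |14,500 − 1×16,000| = |14,500 − 16,000| = 1,500 Hz = 1.5 kHz.

1.5 kHz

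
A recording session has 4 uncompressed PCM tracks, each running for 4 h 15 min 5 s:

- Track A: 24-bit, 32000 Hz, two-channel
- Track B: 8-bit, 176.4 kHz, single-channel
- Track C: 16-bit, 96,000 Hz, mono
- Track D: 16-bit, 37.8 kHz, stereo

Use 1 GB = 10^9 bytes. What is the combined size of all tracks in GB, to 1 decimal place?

10.9 GB

4 h 15 min 5 s = 15,305 s.
Track A: 32,000 × 15,305 × 3 × 2 = 2,938,560,000 bytes.
Track B: 176,400 × 15,305 × 1 × 1 = 2,699,802,000 bytes.
Track C: 96,000 × 15,305 × 2 × 1 = 2,938,560,000 bytes.
Track D: 37,800 × 15,305 × 2 × 2 = 2,314,116,000 bytes.
Total = 10,891,038,000 bytes = 10.9 GB.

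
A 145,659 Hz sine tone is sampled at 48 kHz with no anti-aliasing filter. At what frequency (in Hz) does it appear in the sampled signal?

Nyquist = 48,000/2 = 24,000 Hz; 145,659 Hz exceeds it.
Alias = |145,659 − 3×48,000| = |145,659 − 144,000| = 1,659 Hz.

1,659 Hz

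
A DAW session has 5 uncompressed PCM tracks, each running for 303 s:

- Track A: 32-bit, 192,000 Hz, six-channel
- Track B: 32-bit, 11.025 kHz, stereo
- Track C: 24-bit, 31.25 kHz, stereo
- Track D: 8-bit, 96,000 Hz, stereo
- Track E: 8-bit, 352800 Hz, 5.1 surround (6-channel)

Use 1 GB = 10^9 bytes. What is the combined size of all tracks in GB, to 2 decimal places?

2.18 GB

Track A: 192,000 × 303 × 4 × 6 = 1,396,224,000 bytes.
Track B: 11,025 × 303 × 4 × 2 = 26,724,600 bytes.
Track C: 31,250 × 303 × 3 × 2 = 56,812,500 bytes.
Track D: 96,000 × 303 × 1 × 2 = 58,176,000 bytes.
Track E: 352,800 × 303 × 1 × 6 = 641,390,400 bytes.
Total = 2,179,327,500 bytes = 2.18 GB.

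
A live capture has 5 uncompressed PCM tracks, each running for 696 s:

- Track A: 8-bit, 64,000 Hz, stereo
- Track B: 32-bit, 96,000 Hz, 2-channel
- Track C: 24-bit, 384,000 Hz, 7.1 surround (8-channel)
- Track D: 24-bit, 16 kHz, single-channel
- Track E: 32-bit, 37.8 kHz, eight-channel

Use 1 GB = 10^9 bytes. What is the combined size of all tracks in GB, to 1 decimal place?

7.9 GB

Track A: 64,000 × 696 × 1 × 2 = 89,088,000 bytes.
Track B: 96,000 × 696 × 4 × 2 = 534,528,000 bytes.
Track C: 384,000 × 696 × 3 × 8 = 6,414,336,000 bytes.
Track D: 16,000 × 696 × 3 × 1 = 33,408,000 bytes.
Track E: 37,800 × 696 × 4 × 8 = 841,881,600 bytes.
Total = 7,913,241,600 bytes = 7.9 GB.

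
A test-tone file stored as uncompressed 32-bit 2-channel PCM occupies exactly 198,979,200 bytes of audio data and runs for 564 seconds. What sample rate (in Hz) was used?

Bytes = sample_rate × seconds × bytes_per_sample × channels.
sample_rate = 198,979,200 / (564 × 4 × 2) = 198,979,200 / 4,512 = 44,100 Hz.

44,100 Hz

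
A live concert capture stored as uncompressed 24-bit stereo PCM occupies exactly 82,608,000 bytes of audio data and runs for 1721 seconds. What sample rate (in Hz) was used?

Bytes = sample_rate × seconds × bytes_per_sample × channels.
sample_rate = 82,608,000 / (1,721 × 3 × 2) = 82,608,000 / 10,326 = 8,000 Hz.

8,000 Hz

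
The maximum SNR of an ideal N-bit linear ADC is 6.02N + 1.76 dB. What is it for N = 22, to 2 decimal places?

134.20 dB

6.02 × 22 + 1.76 = 134.20 dB.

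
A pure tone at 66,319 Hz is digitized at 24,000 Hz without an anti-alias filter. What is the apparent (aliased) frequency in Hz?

5,681 Hz

Nyquist = 24,000/2 = 12,000 Hz; 66,319 Hz exceeds it.
Alias = |66,319 − 3×24,000| = |66,319 − 72,000| = 5,681 Hz.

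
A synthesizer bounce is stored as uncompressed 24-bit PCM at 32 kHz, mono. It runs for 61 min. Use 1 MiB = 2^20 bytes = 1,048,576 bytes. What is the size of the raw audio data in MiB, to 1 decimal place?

335.1 MiB

Duration = 61 min = 3,660 s.
Bytes = 32,000 samples/s × 3,660 s × 3 bytes/sample × 1 ch = 351,360,000 bytes.
351,360,000 / 1,048,576 = 335.1 MiB.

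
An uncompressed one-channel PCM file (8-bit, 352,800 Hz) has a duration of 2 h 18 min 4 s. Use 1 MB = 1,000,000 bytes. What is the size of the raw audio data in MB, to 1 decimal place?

Duration = 2 h 18 min 4 s = 8,284 s.
Bytes = 352,800 samples/s × 8,284 s × 1 bytes/sample × 1 ch = 2,922,595,200 bytes.
2,922,595,200 / 1,000,000 = 2922.6 MB.

2922.6 MB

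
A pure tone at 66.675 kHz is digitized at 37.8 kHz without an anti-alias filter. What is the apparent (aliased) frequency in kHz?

Nyquist = 37,800/2 = 18,900 Hz; 66,675 Hz exceeds it.
Alias = |66,675 − 2×37,800| = |66,675 − 75,600| = 8,925 Hz = 8.925 kHz.

8.925 kHz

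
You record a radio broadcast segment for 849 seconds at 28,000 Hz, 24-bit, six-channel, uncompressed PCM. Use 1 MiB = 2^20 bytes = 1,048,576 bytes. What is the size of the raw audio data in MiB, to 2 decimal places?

408.07 MiB

Bytes = 28,000 samples/s × 849 s × 3 bytes/sample × 6 ch = 427,896,000 bytes.
427,896,000 / 1,048,576 = 408.07 MiB.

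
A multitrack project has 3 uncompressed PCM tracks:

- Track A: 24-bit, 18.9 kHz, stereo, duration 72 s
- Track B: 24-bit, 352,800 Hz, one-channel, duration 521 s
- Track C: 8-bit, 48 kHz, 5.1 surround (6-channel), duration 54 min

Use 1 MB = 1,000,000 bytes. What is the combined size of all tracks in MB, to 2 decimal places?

Track A: 18,900 × 72 × 3 × 2 = 8,164,800 bytes.
Track B: 352,800 × 521 × 3 × 1 = 551,426,400 bytes.
Track C: 54 min = 3,240 s; 48,000 × 3,240 × 1 × 6 = 933,120,000 bytes.
Total = 1,492,711,200 bytes = 1492.71 MB.

1492.71 MB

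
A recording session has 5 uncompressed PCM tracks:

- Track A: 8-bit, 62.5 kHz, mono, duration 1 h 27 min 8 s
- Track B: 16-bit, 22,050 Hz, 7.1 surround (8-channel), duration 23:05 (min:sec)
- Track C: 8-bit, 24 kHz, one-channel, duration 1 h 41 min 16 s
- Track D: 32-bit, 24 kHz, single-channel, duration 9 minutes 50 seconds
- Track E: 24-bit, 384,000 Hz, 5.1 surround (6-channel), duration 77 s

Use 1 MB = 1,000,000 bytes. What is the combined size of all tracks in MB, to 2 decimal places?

Track A: 1 h 27 min 8 s = 5,228 s; 62,500 × 5,228 × 1 × 1 = 326,750,000 bytes.
Track B: 23:05 (min:sec) = 1,385 s; 22,050 × 1,385 × 2 × 8 = 488,628,000 bytes.
Track C: 1 h 41 min 16 s = 6,076 s; 24,000 × 6,076 × 1 × 1 = 145,824,000 bytes.
Track D: 9 minutes 50 seconds = 590 s; 24,000 × 590 × 4 × 1 = 56,640,000 bytes.
Track E: 384,000 × 77 × 3 × 6 = 532,224,000 bytes.
Total = 1,550,066,000 bytes = 1550.07 MB.

1550.07 MB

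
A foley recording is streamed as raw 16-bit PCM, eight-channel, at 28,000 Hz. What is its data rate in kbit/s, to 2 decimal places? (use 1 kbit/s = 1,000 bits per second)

Bit rate = 28,000 × 16 × 8 = 3,584,000 bits/s.
= 3584.00 kbit/s.

3584.00 kbit/s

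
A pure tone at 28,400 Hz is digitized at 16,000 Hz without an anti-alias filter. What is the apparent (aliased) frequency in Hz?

Nyquist = 16,000/2 = 8,000 Hz; 28,400 Hz exceeds it.
Alias = |28,400 − 2×16,000| = |28,400 − 32,000| = 3,600 Hz.

3,600 Hz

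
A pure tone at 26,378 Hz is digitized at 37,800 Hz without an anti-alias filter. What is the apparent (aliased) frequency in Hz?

11,422 Hz

Nyquist = 37,800/2 = 18,900 Hz; 26,378 Hz exceeds it.
Alias = |26,378 − 1×37,800| = |26,378 − 37,800| = 11,422 Hz.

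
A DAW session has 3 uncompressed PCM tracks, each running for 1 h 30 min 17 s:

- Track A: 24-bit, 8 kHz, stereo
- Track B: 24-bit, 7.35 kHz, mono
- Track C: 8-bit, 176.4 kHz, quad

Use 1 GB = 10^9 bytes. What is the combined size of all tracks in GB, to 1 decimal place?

4.2 GB

1 h 30 min 17 s = 5,417 s.
Track A: 8,000 × 5,417 × 3 × 2 = 260,016,000 bytes.
Track B: 7,350 × 5,417 × 3 × 1 = 119,444,850 bytes.
Track C: 176,400 × 5,417 × 1 × 4 = 3,822,235,200 bytes.
Total = 4,201,696,050 bytes = 4.2 GB.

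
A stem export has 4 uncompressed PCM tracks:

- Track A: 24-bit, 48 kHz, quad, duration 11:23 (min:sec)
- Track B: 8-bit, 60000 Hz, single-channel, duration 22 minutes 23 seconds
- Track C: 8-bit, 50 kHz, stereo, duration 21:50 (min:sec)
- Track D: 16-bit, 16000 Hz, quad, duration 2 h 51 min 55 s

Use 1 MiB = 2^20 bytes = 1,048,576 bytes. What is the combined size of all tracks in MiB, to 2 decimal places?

Track A: 11:23 (min:sec) = 683 s; 48,000 × 683 × 3 × 4 = 393,408,000 bytes.
Track B: 22 minutes 23 seconds = 1,343 s; 60,000 × 1,343 × 1 × 1 = 80,580,000 bytes.
Track C: 21:50 (min:sec) = 1,310 s; 50,000 × 1,310 × 1 × 2 = 131,000,000 bytes.
Track D: 2 h 51 min 55 s = 10,315 s; 16,000 × 10,315 × 2 × 4 = 1,320,320,000 bytes.
Total = 1,925,308,000 bytes = 1836.12 MiB.

1836.12 MiB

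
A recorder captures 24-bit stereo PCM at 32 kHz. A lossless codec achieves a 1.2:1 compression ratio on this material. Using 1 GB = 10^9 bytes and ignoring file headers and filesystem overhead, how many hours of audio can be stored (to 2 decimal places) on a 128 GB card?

Uncompressed byte rate = 32,000 × 3 × 2 = 192,000 bytes/s.
After 1.2:1 compression, effective rate ≈ 160000 bytes/s.
Capacity = 128 × 1,000,000,000 = 128,000,000,000 bytes.
128,000,000,000 / effective rate ≈ 800000 s → 222.22 hours.

222.22 hours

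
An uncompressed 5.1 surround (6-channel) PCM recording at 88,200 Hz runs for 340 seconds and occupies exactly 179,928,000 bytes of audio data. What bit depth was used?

Bytes per sample = 179,928,000 / (88,200 × 340 × 6) = 179,928,000 / 179,928,000 = 1.
Bit depth = 1 × 8 = 8 bits.

8 bits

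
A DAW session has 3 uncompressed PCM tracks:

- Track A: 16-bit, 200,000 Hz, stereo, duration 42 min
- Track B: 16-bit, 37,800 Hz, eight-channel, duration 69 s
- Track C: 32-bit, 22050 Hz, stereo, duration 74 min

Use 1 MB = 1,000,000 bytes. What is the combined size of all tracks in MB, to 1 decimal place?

2840.9 MB

Track A: 42 min = 2,520 s; 200,000 × 2,520 × 2 × 2 = 2,016,000,000 bytes.
Track B: 37,800 × 69 × 2 × 8 = 41,731,200 bytes.
Track C: 74 min = 4,440 s; 22,050 × 4,440 × 4 × 2 = 783,216,000 bytes.
Total = 2,840,947,200 bytes = 2840.9 MB.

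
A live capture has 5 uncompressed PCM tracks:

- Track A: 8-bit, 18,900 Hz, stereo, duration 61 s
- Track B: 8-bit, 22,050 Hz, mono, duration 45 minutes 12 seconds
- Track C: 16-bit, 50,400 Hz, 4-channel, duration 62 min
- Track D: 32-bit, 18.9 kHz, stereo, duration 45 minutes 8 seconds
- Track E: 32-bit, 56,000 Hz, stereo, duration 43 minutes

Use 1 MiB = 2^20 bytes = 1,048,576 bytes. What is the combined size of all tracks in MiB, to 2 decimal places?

2982.42 MiB

Track A: 18,900 × 61 × 1 × 2 = 2,305,800 bytes.
Track B: 45 minutes 12 seconds = 2,712 s; 22,050 × 2,712 × 1 × 1 = 59,799,600 bytes.
Track C: 62 min = 3,720 s; 50,400 × 3,720 × 2 × 4 = 1,499,904,000 bytes.
Track D: 45 minutes 8 seconds = 2,708 s; 18,900 × 2,708 × 4 × 2 = 409,449,600 bytes.
Track E: 43 minutes = 2,580 s; 56,000 × 2,580 × 4 × 2 = 1,155,840,000 bytes.
Total = 3,127,299,000 bytes = 2982.42 MiB.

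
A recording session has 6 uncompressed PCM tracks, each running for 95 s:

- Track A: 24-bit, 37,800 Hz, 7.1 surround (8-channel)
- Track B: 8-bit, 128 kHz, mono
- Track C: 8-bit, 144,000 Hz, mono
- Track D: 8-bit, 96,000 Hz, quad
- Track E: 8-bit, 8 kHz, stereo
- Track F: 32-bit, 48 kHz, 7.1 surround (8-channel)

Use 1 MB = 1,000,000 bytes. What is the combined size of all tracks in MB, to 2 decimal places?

295.94 MB

Track A: 37,800 × 95 × 3 × 8 = 86,184,000 bytes.
Track B: 128,000 × 95 × 1 × 1 = 12,160,000 bytes.
Track C: 144,000 × 95 × 1 × 1 = 13,680,000 bytes.
Track D: 96,000 × 95 × 1 × 4 = 36,480,000 bytes.
Track E: 8,000 × 95 × 1 × 2 = 1,520,000 bytes.
Track F: 48,000 × 95 × 4 × 8 = 145,920,000 bytes.
Total = 295,944,000 bytes = 295.94 MB.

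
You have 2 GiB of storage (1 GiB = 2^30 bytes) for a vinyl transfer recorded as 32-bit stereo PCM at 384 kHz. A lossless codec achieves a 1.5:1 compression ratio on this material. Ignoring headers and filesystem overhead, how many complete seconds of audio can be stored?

1,048 seconds

Uncompressed byte rate = 384,000 × 4 × 2 = 3,072,000 bytes/s.
After 1.5:1 compression, effective rate ≈ 2048000 bytes/s.
Capacity = 2 × 1,073,741,824 = 2,147,483,648 bytes.
2,147,483,648 / effective rate ≈ 1048.58 s → 1,048 seconds.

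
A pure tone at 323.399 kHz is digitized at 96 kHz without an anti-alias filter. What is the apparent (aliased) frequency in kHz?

35.399 kHz

Nyquist = 96,000/2 = 48,000 Hz; 323,399 Hz exceeds it.
Alias = |323,399 − 3×96,000| = |323,399 − 288,000| = 35,399 Hz = 35.399 kHz.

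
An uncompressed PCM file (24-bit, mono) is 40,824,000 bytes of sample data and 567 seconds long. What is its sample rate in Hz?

Bytes = sample_rate × seconds × bytes_per_sample × channels.
sample_rate = 40,824,000 / (567 × 3 × 1) = 40,824,000 / 1,701 = 24,000 Hz.

24,000 Hz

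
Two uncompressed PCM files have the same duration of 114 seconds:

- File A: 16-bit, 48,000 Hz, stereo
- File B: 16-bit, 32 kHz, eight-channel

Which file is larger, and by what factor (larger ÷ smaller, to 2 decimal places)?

File A: 48,000 × 2 × 2 = 192,000 bytes/s.
File B: 32,000 × 2 × 8 = 512,000 bytes/s.
File B is larger; ratio = 58,368,000 / 21,888,000 = 2.67.

File B, by a factor of 2.67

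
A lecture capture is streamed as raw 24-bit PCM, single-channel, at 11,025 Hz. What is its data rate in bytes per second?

Bit rate = 11,025 × 24 × 1 = 264,600 bits/s.
264,600 / 8 = 33,075 bytes/s.

33,075 bytes/s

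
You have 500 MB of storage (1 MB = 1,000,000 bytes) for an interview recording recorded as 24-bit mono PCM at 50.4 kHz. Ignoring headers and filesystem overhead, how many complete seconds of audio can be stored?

3,306 seconds

Uncompressed byte rate = 50,400 × 3 × 1 = 151,200 bytes/s.
Capacity = 500 × 1,000,000 = 500,000,000 bytes.
500,000,000 / 151,200 ≈ 3306.88 s → 3,306 seconds.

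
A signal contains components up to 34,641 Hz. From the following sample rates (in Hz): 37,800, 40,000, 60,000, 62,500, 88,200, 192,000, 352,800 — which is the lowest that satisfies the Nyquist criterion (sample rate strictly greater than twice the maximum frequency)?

88,200 Hz

Need sample rate > 2 × 34,641 = 69,282 Hz.
Lowest listed rate above 69,282 Hz is 88,200 Hz.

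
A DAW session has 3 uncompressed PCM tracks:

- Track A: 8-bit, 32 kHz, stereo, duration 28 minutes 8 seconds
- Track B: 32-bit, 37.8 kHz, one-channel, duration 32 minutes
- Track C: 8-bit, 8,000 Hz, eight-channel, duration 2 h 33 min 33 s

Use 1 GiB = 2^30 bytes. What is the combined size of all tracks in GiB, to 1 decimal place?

Track A: 28 minutes 8 seconds = 1,688 s; 32,000 × 1,688 × 1 × 2 = 108,032,000 bytes.
Track B: 32 minutes = 1,920 s; 37,800 × 1,920 × 4 × 1 = 290,304,000 bytes.
Track C: 2 h 33 min 33 s = 9,213 s; 8,000 × 9,213 × 1 × 8 = 589,632,000 bytes.
Total = 987,968,000 bytes = 0.9 GiB.

0.9 GiB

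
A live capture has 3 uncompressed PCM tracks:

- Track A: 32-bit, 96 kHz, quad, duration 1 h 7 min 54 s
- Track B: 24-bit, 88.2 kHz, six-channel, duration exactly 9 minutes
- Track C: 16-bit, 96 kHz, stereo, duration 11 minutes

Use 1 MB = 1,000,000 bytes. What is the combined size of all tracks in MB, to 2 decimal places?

Track A: 1 h 7 min 54 s = 4,074 s; 96,000 × 4,074 × 4 × 4 = 6,257,664,000 bytes.
Track B: exactly 9 minutes = 540 s; 88,200 × 540 × 3 × 6 = 857,304,000 bytes.
Track C: 11 minutes = 660 s; 96,000 × 660 × 2 × 2 = 253,440,000 bytes.
Total = 7,368,408,000 bytes = 7368.41 MB.

7368.41 MB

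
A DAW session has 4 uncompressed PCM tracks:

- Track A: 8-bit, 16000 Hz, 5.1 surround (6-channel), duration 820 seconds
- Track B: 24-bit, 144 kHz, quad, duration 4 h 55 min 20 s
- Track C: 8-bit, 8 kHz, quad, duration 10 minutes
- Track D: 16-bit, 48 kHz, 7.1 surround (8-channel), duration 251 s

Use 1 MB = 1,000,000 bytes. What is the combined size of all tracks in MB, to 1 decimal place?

Track A: 16,000 × 820 × 1 × 6 = 78,720,000 bytes.
Track B: 4 h 55 min 20 s = 17,720 s; 144,000 × 17,720 × 3 × 4 = 30,620,160,000 bytes.
Track C: 10 minutes = 600 s; 8,000 × 600 × 1 × 4 = 19,200,000 bytes.
Track D: 48,000 × 251 × 2 × 8 = 192,768,000 bytes.
Total = 30,910,848,000 bytes = 30910.8 MB.

30910.8 MB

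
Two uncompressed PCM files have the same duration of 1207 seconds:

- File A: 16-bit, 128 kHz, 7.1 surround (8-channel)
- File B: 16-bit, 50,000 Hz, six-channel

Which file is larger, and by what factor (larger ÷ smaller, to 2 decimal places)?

File A: 128,000 × 2 × 8 = 2,048,000 bytes/s.
File B: 50,000 × 2 × 6 = 600,000 bytes/s.
File A is larger; ratio = 2,471,936,000 / 724,200,000 = 3.41.

File A, by a factor of 3.41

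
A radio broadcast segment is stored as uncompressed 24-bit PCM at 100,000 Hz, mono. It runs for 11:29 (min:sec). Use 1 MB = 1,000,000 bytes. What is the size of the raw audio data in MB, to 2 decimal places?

206.70 MB

Duration = 11:29 (min:sec) = 689 s.
Bytes = 100,000 samples/s × 689 s × 3 bytes/sample × 1 ch = 206,700,000 bytes.
206,700,000 / 1,000,000 = 206.70 MB.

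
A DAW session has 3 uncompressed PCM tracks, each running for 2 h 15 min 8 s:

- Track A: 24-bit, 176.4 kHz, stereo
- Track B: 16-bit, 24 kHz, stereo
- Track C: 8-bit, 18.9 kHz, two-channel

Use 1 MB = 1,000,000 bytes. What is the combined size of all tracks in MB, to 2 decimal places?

9666.36 MB

2 h 15 min 8 s = 8,108 s.
Track A: 176,400 × 8,108 × 3 × 2 = 8,581,507,200 bytes.
Track B: 24,000 × 8,108 × 2 × 2 = 778,368,000 bytes.
Track C: 18,900 × 8,108 × 1 × 2 = 306,482,400 bytes.
Total = 9,666,357,600 bytes = 9666.36 MB.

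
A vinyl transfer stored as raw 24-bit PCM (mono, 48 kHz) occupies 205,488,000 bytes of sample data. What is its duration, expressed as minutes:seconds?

Byte rate = 48,000 × 3 × 1 = 144,000 bytes/s.
Duration = 205,488,000 / 144,000 = 1,427 s.
1,427 s = 23:47.

23:47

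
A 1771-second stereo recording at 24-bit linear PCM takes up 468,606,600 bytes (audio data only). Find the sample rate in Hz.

Bytes = sample_rate × seconds × bytes_per_sample × channels.
sample_rate = 468,606,600 / (1,771 × 3 × 2) = 468,606,600 / 10,626 = 44,100 Hz.

44,100 Hz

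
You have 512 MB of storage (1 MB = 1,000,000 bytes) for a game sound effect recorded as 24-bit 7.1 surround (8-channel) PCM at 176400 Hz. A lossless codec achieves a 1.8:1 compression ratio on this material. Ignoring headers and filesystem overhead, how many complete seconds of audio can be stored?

Uncompressed byte rate = 176,400 × 3 × 8 = 4,233,600 bytes/s.
After 1.8:1 compression, effective rate ≈ 2352000 bytes/s.
Capacity = 512 × 1,000,000 = 512,000,000 bytes.
512,000,000 / effective rate ≈ 217.69 s → 217 seconds.

217 seconds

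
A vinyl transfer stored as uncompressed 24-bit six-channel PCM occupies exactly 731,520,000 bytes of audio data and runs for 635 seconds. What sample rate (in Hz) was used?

64,000 Hz

Bytes = sample_rate × seconds × bytes_per_sample × channels.
sample_rate = 731,520,000 / (635 × 3 × 6) = 731,520,000 / 11,430 = 64,000 Hz.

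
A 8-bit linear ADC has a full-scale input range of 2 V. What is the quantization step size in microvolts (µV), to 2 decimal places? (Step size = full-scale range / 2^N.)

7812.50 µV

2 V / 2^8 = 2 / 256 V = 7812.50 µV.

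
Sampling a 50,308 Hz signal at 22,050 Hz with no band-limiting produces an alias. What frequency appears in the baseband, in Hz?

6,208 Hz

Nyquist = 22,050/2 = 11,025 Hz; 50,308 Hz exceeds it.
Alias = |50,308 − 2×22,050| = |50,308 − 44,100| = 6,208 Hz.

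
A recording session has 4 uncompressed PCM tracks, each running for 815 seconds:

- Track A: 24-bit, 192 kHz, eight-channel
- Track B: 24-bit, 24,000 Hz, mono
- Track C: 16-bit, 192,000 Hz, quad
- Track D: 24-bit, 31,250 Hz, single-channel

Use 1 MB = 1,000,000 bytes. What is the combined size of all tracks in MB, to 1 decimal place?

Track A: 192,000 × 815 × 3 × 8 = 3,755,520,000 bytes.
Track B: 24,000 × 815 × 3 × 1 = 58,680,000 bytes.
Track C: 192,000 × 815 × 2 × 4 = 1,251,840,000 bytes.
Track D: 31,250 × 815 × 3 × 1 = 76,406,250 bytes.
Total = 5,142,446,250 bytes = 5142.4 MB.

5142.4 MB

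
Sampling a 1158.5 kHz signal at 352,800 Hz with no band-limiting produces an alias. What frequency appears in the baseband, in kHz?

Nyquist = 352,800/2 = 176,400 Hz; 1,158,500 Hz exceeds it.
Alias = |1,158,500 − 3×352,800| = |1,158,500 − 1,058,400| = 100,100 Hz = 100.1 kHz.

100.1 kHz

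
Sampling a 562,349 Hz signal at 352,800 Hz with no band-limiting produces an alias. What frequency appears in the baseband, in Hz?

143,251 Hz

Nyquist = 352,800/2 = 176,400 Hz; 562,349 Hz exceeds it.
Alias = |562,349 − 2×352,800| = |562,349 − 705,600| = 143,251 Hz.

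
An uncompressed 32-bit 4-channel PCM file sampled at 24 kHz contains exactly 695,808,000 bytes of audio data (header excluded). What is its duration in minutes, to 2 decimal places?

30.20 minutes

Byte rate = 24,000 × 4 × 4 = 384,000 bytes/s.
Duration = 695,808,000 / 384,000 = 1,812 s.
1,812 s / 60 = 30.20 minutes.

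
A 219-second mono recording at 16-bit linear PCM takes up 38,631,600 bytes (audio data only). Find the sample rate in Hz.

88,200 Hz

Bytes = sample_rate × seconds × bytes_per_sample × channels.
sample_rate = 38,631,600 / (219 × 2 × 1) = 38,631,600 / 438 = 88,200 Hz.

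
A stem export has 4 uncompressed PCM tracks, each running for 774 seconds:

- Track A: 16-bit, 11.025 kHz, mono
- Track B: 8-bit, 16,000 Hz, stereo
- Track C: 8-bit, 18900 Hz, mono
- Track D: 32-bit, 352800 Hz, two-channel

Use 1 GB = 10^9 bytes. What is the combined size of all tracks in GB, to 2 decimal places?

Track A: 11,025 × 774 × 2 × 1 = 17,066,700 bytes.
Track B: 16,000 × 774 × 1 × 2 = 24,768,000 bytes.
Track C: 18,900 × 774 × 1 × 1 = 14,628,600 bytes.
Track D: 352,800 × 774 × 4 × 2 = 2,184,537,600 bytes.
Total = 2,241,000,900 bytes = 2.24 GB.

2.24 GB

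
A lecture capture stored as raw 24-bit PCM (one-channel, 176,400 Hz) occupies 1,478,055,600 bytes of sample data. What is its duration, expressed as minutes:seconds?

46:33

Byte rate = 176,400 × 3 × 1 = 529,200 bytes/s.
Duration = 1,478,055,600 / 529,200 = 2,793 s.
2,793 s = 46:33.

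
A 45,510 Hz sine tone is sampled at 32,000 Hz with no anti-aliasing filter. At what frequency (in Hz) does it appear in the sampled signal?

13,510 Hz

Nyquist = 32,000/2 = 16,000 Hz; 45,510 Hz exceeds it.
Alias = |45,510 − 1×32,000| = |45,510 − 32,000| = 13,510 Hz.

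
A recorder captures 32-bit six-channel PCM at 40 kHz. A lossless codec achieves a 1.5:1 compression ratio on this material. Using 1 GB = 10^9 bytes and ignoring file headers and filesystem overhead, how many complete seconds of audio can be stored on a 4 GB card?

Uncompressed byte rate = 40,000 × 4 × 6 = 960,000 bytes/s.
After 1.5:1 compression, effective rate ≈ 640000 bytes/s.
Capacity = 4 × 1,000,000,000 = 4,000,000,000 bytes.
4,000,000,000 / effective rate ≈ 6250 s → 6,250 seconds.

6,250 seconds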